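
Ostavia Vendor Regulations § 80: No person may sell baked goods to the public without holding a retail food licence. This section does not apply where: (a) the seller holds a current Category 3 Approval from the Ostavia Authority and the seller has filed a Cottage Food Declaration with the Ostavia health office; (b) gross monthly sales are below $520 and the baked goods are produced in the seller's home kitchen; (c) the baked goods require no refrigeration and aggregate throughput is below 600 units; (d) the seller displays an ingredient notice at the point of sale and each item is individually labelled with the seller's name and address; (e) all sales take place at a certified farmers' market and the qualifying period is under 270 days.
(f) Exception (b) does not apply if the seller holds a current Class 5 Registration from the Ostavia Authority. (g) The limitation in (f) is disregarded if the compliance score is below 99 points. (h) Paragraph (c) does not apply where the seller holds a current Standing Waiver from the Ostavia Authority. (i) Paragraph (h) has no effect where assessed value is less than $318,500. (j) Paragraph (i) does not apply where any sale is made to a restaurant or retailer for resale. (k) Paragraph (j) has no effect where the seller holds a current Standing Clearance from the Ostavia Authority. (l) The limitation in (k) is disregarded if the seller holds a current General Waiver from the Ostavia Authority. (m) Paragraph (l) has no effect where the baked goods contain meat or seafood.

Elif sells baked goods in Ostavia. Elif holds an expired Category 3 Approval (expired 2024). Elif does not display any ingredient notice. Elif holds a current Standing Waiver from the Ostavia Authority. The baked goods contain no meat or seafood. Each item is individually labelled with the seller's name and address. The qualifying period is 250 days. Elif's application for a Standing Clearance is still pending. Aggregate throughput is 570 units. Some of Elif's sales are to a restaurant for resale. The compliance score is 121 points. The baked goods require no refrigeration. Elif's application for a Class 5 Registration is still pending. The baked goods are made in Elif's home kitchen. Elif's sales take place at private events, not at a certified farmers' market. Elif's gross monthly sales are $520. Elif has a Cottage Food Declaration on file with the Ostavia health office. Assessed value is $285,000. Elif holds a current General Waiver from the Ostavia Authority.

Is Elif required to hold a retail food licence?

Exception (a) does not apply: no current Category 3 Approval is held.
Exception (b) fails — gross monthly sales are $520, not below $520.
Exception (c): the baked goods are shelf-stable; aggregate throughput is 570 units, below the 600 units limit — every condition holds. But: (h) operates against (c): a current Standing Waiver is held. (i) would limit (h) — assessed value is $285,000, less than the $318,500 limit — but (j) sets (i) aside: (j) operates — some sales are to a restaurant for resale. (k), which would lift (j), is not triggered — no current Standing Clearance is held. So (c) is unavailable.
Exception (d) requires that the seller displays an ingredient notice at the point of sale; but no ingredient notice is displayed, so (d) is unavailable.
Exception (e) does not apply: sales are at private events, not a certified farmers' market.
None of the exceptions is available; § 80 applies in full.

Yes — Elif must hold a retail food licence.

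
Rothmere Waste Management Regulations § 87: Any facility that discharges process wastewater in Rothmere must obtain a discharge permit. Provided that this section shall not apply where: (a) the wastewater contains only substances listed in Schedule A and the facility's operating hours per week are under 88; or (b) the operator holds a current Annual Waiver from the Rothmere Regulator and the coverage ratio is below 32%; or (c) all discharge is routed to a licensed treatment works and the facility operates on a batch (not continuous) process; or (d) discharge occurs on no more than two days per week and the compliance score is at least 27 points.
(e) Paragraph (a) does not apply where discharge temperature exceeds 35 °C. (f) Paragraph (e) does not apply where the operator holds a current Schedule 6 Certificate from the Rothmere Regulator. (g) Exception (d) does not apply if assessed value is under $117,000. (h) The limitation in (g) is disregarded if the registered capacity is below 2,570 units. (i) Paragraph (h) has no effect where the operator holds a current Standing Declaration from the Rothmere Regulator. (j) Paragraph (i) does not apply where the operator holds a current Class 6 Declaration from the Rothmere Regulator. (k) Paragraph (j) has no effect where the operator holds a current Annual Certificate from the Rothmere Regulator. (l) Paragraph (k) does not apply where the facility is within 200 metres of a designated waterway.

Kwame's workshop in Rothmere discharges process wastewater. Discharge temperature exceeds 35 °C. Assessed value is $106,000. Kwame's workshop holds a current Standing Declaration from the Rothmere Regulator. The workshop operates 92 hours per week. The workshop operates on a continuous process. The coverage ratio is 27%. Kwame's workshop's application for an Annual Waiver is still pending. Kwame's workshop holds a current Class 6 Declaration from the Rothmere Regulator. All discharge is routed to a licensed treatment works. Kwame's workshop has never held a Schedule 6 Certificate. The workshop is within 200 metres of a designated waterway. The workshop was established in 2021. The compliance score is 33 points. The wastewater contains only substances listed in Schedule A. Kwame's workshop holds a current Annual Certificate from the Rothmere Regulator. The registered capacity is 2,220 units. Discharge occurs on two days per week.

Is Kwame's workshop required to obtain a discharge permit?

Exception (a) does not apply: the facility's operating hours per week are 92, not under 88.
Exception (b) fails — no current Annual Waiver is held.
Exception (c) fails — the facility operates on a continuous process.
Exception (d) is satisfied on its face — discharge occurs on no more than two days per week; the compliance score is 33 points, meeting the 27 points threshold. As to paragraphs (g)–(l): (g) would limit (d) — assessed value is $106,000, under the $117,000 limit — but (h) sets (g) aside: (h) operates — the registered capacity is 2,220 units, below the 2,570 units limit. (i) is triggered (a current Standing Declaration is held), but is set aside by (j): (j) operates — a current Class 6 Declaration is held. (k) is engaged (a current Annual Certificate is held), but is overridden by (l): (l) operates — the workshop is within 200 m of a designated waterway. (d) remains available.

No — exception (d) applies; Kwame's workshop is not required to obtain a discharge permit.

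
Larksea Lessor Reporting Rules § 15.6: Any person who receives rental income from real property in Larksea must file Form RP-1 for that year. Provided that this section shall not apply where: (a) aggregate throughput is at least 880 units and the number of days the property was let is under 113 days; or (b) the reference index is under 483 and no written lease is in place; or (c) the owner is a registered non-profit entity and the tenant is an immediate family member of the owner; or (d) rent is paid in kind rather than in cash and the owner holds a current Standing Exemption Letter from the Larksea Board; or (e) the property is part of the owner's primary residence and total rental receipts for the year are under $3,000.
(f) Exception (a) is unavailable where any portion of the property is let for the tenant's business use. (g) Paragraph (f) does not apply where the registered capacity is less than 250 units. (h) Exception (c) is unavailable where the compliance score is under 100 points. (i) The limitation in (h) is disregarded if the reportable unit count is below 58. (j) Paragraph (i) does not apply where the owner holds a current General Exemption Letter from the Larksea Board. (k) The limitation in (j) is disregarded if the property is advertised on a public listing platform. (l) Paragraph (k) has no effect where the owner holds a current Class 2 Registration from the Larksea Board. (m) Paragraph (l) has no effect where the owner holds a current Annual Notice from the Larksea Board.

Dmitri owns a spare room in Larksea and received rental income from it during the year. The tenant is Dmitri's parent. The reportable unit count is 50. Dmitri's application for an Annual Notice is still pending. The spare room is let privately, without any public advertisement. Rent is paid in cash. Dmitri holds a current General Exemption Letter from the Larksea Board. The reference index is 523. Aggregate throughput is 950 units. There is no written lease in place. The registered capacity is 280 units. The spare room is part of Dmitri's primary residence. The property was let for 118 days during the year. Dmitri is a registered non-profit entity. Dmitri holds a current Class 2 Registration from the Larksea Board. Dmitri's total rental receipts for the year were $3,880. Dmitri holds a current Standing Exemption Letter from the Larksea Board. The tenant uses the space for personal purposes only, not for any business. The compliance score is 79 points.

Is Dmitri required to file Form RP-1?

Yes — Dmitri must file Form RP-1.

Exception (a) does not apply: the number of days the property was let is 118 days, not under 113 days.
Exception (b) does not apply: the reference index is 523, not under 483.
Exception (c) is satisfied on its face — Dmitri is a registered non-profit; the tenant is an immediate family member. Turning to paragraphs (h)–(m): (h) operates against (c): the compliance score is 79 points, under the 100 points limit. (i) would limit (h) — the reportable unit count is 50, below the 58 limit — but (j) sets (i) aside: (j) is engaged — a current General Exemption Letter is held. (k) is not engaged (the property is let privately without advertisement), so (j) stands. (c) is therefore removed.
Exception (d) fails — rent is paid in cash.
Exception (e) requires that total rental receipts for the year are under $3,000; but total rental receipts for the year are $3,880, not under $3,000, so (e) is unavailable.
No exception displaces § 15.6.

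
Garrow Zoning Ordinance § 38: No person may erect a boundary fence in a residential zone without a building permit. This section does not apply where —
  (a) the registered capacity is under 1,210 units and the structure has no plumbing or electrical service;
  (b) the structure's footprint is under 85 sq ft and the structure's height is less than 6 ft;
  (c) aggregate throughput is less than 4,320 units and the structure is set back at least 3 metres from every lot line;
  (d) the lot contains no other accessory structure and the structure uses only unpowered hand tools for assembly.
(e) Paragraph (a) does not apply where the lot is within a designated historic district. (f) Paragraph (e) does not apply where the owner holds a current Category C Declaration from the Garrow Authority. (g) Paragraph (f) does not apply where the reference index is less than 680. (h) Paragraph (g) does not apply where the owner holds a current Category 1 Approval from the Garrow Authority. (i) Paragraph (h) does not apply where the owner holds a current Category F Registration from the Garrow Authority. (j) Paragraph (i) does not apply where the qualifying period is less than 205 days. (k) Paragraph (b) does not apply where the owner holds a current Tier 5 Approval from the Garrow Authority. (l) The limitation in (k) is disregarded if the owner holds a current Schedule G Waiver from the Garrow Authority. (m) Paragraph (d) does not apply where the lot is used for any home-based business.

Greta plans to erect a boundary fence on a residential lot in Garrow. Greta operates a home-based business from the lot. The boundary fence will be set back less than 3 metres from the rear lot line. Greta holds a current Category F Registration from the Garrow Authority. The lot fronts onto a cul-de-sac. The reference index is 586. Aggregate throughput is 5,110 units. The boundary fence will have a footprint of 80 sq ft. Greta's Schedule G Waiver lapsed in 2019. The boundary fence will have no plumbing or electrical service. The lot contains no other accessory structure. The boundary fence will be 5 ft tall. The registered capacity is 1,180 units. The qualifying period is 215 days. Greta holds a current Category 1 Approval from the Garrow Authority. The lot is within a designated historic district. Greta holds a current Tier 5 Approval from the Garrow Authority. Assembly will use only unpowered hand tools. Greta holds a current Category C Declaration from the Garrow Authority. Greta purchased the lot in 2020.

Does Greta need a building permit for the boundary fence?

Yes — Greta must obtain a building permit.

Exception (a)'s conditions are all satisfied: the registered capacity is 1,180 units, under the 1,210 units limit; there is no plumbing or electrical service. But: (e) operates — the lot is in a historic district. (f) operates (a current Category C Declaration is held), but is overridden by (g): (g) operates against (f): the reference index is 586, less than the 680 limit. (h) would limit (g) — a current Category 1 Approval is held — but (i) sets (h) aside: (i) is triggered — a current Category F Registration is held. (j) is not triggered (the qualifying period is 215 days, not less than 205 days), so (i) stands. So (a) is unavailable.
All of (b)'s requirements are met (the structure's footprint is 80 sq ft, under the 85 sq ft limit; the structure's height is 5 ft, less than the 6 ft limit). But applying paragraphs (k)–(l): (k) operates — a current Tier 5 Approval is held. (l), which would lift (k), is not engaged — there is no Schedule G Waiver in force. Exception (b) does not apply.
Exception (c) fails — aggregate throughput is 5,110 units, not less than 4,320 units.
All of (d)'s requirements are met (the lot has no other accessory structure; assembly uses only hand tools). But applying paragraph (m): (m) is engaged — a home-based business operates on the lot. Exception (d) does not apply.
No exception is made out. Greta falls within the general rule.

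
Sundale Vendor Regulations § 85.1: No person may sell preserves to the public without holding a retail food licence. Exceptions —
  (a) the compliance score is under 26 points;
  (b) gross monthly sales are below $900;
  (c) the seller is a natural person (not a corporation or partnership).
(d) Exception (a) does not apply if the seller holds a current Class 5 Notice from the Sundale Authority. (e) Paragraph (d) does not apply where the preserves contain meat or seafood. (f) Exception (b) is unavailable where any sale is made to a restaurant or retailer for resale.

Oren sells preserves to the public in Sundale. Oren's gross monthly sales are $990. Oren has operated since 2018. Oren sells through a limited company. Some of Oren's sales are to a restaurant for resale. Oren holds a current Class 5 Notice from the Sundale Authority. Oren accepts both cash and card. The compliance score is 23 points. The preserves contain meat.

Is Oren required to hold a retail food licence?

Exception (a)'s conditions are all satisfied: the compliance score is 23 points, under the 26 points limit. Considering the limiting provisions: (d) would limit (a) — a current Class 5 Notice is held — but (e) sets (d) aside: (e) is triggered — the preserves contain meat. (a) remains available.
Exception (b) requires that gross monthly sales are below $900; but gross monthly sales are $990, not below $900, so (b) is unavailable.
Exception (c) does not apply: the seller operates through a limited company.

No — exception (a) applies; Oren is not required to hold a retail food licence.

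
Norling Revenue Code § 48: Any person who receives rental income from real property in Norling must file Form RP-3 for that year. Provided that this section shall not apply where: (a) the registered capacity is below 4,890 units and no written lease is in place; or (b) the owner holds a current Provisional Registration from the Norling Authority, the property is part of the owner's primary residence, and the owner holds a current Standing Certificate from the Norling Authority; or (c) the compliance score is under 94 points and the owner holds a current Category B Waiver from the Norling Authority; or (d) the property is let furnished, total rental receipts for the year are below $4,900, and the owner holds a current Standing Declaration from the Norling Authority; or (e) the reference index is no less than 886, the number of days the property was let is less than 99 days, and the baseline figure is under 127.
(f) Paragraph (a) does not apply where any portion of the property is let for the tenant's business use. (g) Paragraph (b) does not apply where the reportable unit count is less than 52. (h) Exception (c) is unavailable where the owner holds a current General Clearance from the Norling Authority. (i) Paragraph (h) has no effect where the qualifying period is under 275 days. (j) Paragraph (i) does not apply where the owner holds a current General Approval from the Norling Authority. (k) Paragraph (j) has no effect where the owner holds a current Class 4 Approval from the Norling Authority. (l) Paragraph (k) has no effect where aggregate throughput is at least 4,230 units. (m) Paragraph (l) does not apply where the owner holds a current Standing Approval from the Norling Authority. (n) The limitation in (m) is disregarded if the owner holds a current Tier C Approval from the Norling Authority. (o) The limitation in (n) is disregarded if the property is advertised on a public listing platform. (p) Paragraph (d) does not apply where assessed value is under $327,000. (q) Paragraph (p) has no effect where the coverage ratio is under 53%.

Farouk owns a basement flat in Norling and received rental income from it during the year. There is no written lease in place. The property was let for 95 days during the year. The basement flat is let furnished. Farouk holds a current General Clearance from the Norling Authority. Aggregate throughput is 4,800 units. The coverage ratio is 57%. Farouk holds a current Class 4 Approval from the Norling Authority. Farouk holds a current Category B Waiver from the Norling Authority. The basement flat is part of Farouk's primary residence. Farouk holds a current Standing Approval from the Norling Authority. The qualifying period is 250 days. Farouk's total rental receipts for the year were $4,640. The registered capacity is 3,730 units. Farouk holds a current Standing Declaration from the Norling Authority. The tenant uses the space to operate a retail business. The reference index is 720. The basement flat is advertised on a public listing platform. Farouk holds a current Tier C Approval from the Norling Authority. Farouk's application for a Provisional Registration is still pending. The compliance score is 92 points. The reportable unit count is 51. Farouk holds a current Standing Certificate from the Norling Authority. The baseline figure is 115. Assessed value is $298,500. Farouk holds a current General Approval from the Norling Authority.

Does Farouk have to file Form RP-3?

No — exception (c) applies; Farouk is not required to file Form RP-3.

Exception (a)'s conditions are all satisfied: the registered capacity is 3,730 units, below the 4,890 units limit; there is no written lease. But: (f) operates — the space is let for business use. (a) is therefore removed.
Exception (b) requires that the owner holds a current Provisional Registration from the Norling Authority; but there is no Provisional Registration in force, so (b) is unavailable.
Exception (c) is satisfied on its face — the compliance score is 92 points, under the 94 points limit; a current Category B Waiver is held. As to paragraphs (h)–(o): (h) would limit (c) — a current General Clearance is held — but (i) sets (h) aside: (i) operates against (h): the qualifying period is 250 days, under the 275 days limit. (j) is triggered (a current General Approval is held), but yields to (k): (k) is engaged — a current Class 4 Approval is held. (l) would limit (k) — aggregate throughput is 4,800 units, meeting the 4,230 units threshold — but (m) sets (l) aside: (m) operates against (l): a current Standing Approval is held. (n) would limit (m) — a current Tier C Approval is held — but (o) sets (n) aside: (o) applies — the property is publicly advertised. (c) remains available.
Exception (d) is satisfied on its face — the property is let furnished; total rental receipts for the year are $4,640, below the $4,900 limit; a current Standing Declaration is held. However, paragraphs (p)–(q) must be considered: (p) operates — assessed value is $298,500, under the $327,000 limit. (q) does not operate here (the coverage ratio is 57%, not under 53%), so (p) stands. So (d) is unavailable.
Exception (e) fails — the reference index is 720, short of 886.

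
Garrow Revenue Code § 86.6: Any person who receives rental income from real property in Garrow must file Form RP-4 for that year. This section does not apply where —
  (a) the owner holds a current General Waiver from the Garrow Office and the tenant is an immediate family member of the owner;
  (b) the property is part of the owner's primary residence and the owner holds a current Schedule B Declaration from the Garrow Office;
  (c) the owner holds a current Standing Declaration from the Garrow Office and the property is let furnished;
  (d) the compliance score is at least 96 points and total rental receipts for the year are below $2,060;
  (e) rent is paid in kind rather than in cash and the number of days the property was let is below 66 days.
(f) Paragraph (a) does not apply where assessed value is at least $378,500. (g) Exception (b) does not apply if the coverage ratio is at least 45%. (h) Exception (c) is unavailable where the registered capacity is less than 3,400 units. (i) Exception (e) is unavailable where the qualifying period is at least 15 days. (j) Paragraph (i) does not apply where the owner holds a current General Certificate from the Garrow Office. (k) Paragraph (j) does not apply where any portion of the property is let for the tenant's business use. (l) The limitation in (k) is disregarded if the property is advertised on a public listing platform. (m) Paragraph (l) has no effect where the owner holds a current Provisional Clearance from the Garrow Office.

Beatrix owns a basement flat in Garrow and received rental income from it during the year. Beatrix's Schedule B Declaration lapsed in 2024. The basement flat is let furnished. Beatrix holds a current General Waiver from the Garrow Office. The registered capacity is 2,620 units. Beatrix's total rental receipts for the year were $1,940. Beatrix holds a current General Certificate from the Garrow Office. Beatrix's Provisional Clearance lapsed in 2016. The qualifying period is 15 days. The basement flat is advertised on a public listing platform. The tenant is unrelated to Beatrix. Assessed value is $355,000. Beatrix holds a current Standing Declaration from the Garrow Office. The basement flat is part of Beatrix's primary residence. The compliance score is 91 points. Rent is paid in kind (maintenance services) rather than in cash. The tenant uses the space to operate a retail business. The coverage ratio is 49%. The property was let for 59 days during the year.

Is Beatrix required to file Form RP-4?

Exception (a) fails — the tenant is unrelated to the owner.
Exception (b) fails — there is no Schedule B Declaration in force.
Exception (c)'s conditions are all satisfied: a current Standing Declaration is held; the property is let furnished. Turning to paragraph (h): (h) applies — the registered capacity is 2,620 units, less than the 3,400 units limit. Exception (c) does not apply.
Exception (d) does not apply: the compliance score is 91 points, short of 96 points.
Exception (e) is satisfied on its face — rent is paid in kind; the number of days the property was let is 59 days, below the 66 days limit. Considering the limiting provisions: (i) would limit (e) — the qualifying period is 15 days, meeting the 15 days threshold — but (j) sets (i) aside: (j) operates against (i): a current General Certificate is held. (k) would limit (j) — the space is let for business use — but (l) sets (k) aside: (l) operates against (k): the property is publicly advertised. (m) does not operate here (the Provisional Clearance is not current), so (l) stands. (e) remains available.

No — exception (e) applies; Beatrix is not required to file Form RP-4.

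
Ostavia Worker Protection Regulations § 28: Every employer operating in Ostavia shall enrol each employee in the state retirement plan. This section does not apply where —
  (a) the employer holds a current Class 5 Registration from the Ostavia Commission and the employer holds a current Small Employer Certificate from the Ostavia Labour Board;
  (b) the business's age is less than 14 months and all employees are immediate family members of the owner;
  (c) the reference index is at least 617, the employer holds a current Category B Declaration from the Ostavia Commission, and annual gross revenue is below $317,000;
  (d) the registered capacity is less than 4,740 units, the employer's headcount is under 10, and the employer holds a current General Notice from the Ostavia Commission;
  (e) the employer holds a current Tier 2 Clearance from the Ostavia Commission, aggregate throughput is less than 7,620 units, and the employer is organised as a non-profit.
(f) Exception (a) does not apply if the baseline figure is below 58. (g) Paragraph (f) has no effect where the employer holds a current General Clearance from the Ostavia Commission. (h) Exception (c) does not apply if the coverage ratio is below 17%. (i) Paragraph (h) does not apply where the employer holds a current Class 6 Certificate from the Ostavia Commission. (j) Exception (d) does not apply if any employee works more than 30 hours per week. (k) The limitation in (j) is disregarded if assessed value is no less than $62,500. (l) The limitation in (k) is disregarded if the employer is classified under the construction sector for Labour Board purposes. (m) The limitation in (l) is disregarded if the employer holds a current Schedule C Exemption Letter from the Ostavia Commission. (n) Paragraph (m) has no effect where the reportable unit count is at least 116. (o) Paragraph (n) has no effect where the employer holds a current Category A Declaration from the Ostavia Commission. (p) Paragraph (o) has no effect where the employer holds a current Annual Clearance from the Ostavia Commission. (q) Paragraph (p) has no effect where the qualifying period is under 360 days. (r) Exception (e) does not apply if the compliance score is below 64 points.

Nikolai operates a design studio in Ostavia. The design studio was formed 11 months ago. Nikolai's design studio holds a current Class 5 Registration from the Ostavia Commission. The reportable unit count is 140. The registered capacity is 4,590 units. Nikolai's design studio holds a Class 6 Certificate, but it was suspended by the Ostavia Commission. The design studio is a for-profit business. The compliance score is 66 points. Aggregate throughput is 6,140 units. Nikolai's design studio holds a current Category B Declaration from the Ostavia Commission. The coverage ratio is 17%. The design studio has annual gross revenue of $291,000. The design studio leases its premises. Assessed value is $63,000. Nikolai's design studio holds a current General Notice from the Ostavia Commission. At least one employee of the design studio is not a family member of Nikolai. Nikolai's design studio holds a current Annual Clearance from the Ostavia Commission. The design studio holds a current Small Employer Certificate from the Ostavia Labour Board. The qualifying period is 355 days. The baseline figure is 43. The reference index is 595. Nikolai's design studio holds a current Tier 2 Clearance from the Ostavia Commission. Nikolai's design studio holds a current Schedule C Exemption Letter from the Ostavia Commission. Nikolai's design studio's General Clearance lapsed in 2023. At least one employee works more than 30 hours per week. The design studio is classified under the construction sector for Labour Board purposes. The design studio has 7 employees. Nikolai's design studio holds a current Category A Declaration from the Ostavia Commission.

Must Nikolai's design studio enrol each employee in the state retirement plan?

Exception (a) is satisfied on its face — a current Class 5 Registration is held; a current Small Employer Certificate is held. But applying paragraphs (f)–(g): (f) is engaged — the baseline figure is 43, below the 58 limit. (g), which would lift (f), is inapplicable — there is no General Clearance in force. (a) is therefore removed.
Exception (b) fails — at least one employee is not a family member.
Exception (c) does not apply: the reference index is 595, short of 617.
Exception (d)'s conditions are all satisfied: the registered capacity is 4,590 units, less than the 4,740 units limit; the employer's headcount is 7, under the 10 limit; a current General Notice is held. Considering the limiting provisions: (j) would limit (d) — at least one employee exceeds 30 hours/week — but (k) sets (j) aside: (k) is engaged — assessed value is $63,000, meeting the $62,500 threshold. (l) would limit (k) — the design studio is classified under the construction sector — but (m) sets (l) aside: (m) is engaged — a current Schedule C Exemption Letter is held. (n) would limit (m) — the reportable unit count is 140, meeting the 116 threshold — but (o) sets (n) aside: (o) operates against (n): a current Category A Declaration is held. (p) applies (a current Annual Clearance is held), but yields to (q): (q) is triggered — the qualifying period is 355 days, under the 360 days limit. (d) remains available.
Exception (e) requires that the employer is organised as a non-profit; but the employer is for-profit, so (e) is unavailable.

No — exception (d) applies; Nikolai's design studio is not required to enrol each employee in the state retirement plan.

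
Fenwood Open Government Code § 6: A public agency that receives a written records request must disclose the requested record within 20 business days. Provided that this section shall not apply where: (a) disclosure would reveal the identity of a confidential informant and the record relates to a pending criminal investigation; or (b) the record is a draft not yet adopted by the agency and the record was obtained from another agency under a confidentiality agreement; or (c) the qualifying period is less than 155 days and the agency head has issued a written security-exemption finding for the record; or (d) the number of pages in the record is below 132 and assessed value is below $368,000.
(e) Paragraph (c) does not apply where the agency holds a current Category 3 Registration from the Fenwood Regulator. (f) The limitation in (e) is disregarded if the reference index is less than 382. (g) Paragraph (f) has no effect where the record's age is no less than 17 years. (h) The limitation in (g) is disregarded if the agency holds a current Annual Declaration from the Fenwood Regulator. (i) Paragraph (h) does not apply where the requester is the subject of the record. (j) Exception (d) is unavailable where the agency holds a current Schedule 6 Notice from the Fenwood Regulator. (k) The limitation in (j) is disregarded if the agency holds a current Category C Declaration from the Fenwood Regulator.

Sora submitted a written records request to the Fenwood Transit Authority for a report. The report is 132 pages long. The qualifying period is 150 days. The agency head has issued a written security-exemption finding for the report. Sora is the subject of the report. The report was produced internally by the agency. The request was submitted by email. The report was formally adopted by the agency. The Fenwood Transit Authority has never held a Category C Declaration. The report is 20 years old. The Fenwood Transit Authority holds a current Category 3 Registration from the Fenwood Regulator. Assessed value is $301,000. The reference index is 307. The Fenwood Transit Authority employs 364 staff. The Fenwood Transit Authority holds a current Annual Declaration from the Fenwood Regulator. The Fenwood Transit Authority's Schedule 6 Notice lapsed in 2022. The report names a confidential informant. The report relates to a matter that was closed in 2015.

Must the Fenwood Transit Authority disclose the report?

Exception (a) requires that the record relates to a pending criminal investigation; but the report relates to a closed matter, so (a) is unavailable.
Exception (b) requires that the record is a draft not yet adopted by the agency; but the report has been formally adopted, so (b) is unavailable.
Exception (c) is satisfied on its face — the qualifying period is 150 days, less than the 155 days limit; a written security-exemption finding has been issued. But: (e) operates against (c): a current Category 3 Registration is held. (f) operates (the reference index is 307, less than the 382 limit), but is overridden by (g): (g) operates against (f): the record's age is 20 years, meeting the 17 years threshold. (h) operates (a current Annual Declaration is held), but is overridden by (i): (i) operates against (h): Sora is the subject of the report. Exception (c) does not apply.
Exception (d) requires that the number of pages in the record is below 132; but the number of pages in the record is 132, not below 132, so (d) is unavailable.
Every exception is unavailable, so the rule governs.

Yes — the Fenwood Transit Authority must disclose the report.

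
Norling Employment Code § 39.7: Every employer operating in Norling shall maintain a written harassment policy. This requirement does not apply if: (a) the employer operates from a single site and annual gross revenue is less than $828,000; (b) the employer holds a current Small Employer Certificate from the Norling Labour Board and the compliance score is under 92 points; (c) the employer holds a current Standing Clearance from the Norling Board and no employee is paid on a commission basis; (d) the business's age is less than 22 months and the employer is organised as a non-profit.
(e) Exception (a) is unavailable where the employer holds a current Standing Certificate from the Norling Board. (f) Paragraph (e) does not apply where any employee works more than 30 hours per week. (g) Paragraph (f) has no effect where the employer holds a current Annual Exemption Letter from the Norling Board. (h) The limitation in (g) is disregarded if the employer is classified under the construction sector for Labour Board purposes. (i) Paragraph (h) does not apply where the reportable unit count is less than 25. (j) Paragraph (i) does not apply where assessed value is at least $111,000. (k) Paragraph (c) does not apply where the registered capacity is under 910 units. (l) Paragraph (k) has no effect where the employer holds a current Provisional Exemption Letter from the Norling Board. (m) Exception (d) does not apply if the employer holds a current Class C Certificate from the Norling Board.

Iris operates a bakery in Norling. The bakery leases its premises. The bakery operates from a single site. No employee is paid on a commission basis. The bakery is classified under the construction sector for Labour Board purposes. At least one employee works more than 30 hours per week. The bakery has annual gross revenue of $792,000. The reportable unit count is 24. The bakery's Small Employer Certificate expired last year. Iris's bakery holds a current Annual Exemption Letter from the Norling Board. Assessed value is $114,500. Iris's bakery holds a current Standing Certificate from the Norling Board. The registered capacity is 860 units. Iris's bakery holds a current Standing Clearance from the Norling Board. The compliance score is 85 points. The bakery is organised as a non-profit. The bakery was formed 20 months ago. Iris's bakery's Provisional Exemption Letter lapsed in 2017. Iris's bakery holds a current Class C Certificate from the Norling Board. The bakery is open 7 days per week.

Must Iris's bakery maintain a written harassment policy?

Exception (a) is satisfied on its face — the employer operates from a single site; annual gross revenue is $792,000, less than the $828,000 limit. Under paragraphs (e)–(j): (e) would limit (a) — a current Standing Certificate is held — but (f) sets (e) aside: (f) operates against (e): at least one employee exceeds 30 hours/week. (g) is triggered (a current Annual Exemption Letter is held), but is overridden by (h): (h) applies — the bakery is classified under the construction sector. (i) operates (the reportable unit count is 24, less than the 25 limit), but yields to (j): (j) operates against (i): assessed value is $114,500, meeting the $111,000 threshold. So (a) applies.
Exception (b) does not apply: the Small Employer Certificate has expired.
Exception (c) is satisfied on its face — a current Standing Clearance is held; no employee is paid on commission. But: (k) is engaged — the registered capacity is 860 units, under the 910 units limit. (l), which would lift (k), is inapplicable — there is no Provisional Exemption Letter in force. (c) is therefore removed.
All of (d)'s requirements are met (the business's age is 20 months, less than the 22 months limit; the employer is a non-profit). But applying paragraph (m): (m) operates against (d): a current Class C Certificate is held. So (d) is unavailable.

No — exception (a) applies; Iris's bakery is not required to maintain a written harassment policy.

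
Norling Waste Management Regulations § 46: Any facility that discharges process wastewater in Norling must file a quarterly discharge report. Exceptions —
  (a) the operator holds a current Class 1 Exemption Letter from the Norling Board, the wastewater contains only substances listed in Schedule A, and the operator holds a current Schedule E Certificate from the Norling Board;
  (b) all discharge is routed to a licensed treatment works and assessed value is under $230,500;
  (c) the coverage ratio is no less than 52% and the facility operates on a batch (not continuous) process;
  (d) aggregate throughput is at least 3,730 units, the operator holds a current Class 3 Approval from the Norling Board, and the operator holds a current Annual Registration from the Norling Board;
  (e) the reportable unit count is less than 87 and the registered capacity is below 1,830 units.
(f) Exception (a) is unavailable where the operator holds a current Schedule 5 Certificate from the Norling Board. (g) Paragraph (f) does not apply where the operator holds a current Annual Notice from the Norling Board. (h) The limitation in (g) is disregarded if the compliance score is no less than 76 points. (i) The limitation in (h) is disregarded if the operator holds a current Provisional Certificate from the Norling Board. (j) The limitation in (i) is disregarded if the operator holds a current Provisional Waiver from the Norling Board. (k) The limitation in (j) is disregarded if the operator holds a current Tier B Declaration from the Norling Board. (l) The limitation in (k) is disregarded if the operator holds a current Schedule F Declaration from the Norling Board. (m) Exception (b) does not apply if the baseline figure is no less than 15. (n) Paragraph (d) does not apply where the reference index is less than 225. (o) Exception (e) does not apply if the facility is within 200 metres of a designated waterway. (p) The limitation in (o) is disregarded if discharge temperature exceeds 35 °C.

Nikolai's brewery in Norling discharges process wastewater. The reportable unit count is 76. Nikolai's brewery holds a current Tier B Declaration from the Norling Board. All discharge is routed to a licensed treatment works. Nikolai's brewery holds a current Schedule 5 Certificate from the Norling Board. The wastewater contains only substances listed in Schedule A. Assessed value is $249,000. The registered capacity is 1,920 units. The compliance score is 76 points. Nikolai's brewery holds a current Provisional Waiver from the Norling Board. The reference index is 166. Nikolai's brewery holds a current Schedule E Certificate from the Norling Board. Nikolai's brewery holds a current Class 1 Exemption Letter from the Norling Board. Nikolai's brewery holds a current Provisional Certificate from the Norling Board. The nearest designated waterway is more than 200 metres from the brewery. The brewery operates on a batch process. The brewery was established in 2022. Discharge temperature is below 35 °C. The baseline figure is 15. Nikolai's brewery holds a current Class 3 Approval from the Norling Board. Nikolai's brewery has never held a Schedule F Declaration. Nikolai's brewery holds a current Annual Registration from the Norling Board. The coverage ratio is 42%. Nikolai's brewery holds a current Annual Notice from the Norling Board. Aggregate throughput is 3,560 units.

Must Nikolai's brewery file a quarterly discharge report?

No — exception (a) applies; Nikolai's brewery is not required to file a quarterly discharge report.

All of (a)'s requirements are met (a current Class 1 Exemption Letter is held; the wastewater is Schedule-A-only; a current Schedule E Certificate is held). Under paragraphs (f)–(l): (f) would limit (a) — a current Schedule 5 Certificate is held — but (g) sets (f) aside: (g) operates against (f): a current Annual Notice is held. (h) is triggered (the compliance score is 76 points, meeting the 76 points threshold), but is set aside by (i): (i) operates against (h): a current Provisional Certificate is held. (j) would limit (i) — a current Provisional Waiver is held — but (k) sets (j) aside: (k) operates — a current Tier B Declaration is held. (l) does not operate here (no current Schedule F Declaration is held), so (k) stands. (a) remains available.
Exception (b) does not apply: assessed value is $249,000, not under $230,500.
Exception (c) fails — the coverage ratio is 42%, short of 52%.
Exception (d) does not apply: aggregate throughput is 3,560 units, short of 3,730 units.
Exception (e) does not apply: the registered capacity is 1,920 units, not below 1,830 units.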